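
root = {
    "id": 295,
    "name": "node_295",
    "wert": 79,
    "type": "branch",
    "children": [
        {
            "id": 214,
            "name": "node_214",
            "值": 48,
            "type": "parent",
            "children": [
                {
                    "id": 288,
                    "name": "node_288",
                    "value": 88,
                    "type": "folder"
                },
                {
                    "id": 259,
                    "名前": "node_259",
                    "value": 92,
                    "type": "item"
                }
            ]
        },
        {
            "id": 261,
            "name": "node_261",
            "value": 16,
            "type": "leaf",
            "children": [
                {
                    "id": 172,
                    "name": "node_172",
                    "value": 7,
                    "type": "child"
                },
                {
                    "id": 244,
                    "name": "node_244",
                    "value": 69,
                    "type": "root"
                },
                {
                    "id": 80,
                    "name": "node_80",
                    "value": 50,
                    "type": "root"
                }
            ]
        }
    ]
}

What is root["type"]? "branch"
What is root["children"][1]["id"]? 261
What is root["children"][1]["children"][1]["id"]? 244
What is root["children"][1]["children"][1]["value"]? 69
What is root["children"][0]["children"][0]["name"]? "node_288"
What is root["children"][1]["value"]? 16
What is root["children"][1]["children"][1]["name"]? "node_244"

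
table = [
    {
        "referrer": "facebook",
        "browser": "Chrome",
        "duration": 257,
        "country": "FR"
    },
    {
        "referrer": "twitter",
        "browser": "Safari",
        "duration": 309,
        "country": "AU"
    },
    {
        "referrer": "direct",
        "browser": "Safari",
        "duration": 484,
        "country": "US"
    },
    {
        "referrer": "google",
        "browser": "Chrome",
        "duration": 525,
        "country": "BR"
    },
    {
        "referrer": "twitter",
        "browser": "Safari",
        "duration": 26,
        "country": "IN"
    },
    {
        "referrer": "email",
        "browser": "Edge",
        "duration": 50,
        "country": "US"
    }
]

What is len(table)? 6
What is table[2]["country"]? "US"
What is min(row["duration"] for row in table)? 26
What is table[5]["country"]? "US"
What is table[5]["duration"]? 50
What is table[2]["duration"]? 484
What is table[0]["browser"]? "Chrome"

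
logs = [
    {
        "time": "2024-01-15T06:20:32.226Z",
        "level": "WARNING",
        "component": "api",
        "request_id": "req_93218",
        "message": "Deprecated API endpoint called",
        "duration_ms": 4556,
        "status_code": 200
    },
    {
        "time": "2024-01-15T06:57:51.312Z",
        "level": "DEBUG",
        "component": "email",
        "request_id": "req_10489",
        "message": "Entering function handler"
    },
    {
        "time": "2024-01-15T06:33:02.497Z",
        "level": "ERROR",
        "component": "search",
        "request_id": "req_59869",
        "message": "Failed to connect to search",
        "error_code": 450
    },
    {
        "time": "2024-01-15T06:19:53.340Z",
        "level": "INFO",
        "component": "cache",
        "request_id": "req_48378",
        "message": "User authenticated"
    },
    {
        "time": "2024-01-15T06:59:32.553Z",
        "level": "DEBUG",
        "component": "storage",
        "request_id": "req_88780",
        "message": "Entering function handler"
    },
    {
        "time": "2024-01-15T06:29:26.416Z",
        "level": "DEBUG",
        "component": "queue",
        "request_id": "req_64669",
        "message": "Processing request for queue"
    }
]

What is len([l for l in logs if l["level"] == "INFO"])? 1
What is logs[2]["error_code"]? 450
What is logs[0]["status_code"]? 200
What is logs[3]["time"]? "2024-01-15T06:19:53.340Z"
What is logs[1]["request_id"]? "req_10489"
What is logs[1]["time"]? "2024-01-15T06:57:51.312Z"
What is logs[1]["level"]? "DEBUG"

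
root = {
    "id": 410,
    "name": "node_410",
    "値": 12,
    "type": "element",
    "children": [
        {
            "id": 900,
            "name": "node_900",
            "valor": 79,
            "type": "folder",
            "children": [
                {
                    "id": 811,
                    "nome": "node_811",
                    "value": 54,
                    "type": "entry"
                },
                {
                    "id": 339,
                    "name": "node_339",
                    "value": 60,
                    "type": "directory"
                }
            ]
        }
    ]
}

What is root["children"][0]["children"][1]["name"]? "node_339"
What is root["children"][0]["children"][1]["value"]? 60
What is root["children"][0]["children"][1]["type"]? "directory"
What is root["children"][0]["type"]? "folder"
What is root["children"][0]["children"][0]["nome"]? "node_811"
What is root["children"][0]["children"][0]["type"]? "entry"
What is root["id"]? 410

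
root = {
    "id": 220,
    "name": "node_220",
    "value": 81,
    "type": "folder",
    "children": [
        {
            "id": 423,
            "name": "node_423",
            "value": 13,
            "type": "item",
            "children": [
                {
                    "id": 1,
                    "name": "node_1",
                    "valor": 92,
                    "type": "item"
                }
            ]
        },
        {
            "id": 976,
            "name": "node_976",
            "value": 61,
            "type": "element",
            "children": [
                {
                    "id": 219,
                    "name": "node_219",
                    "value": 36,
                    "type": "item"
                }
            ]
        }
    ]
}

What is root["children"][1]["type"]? "element"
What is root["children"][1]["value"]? 61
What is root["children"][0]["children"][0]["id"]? 1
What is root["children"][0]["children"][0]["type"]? "item"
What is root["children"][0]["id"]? 423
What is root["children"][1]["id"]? 976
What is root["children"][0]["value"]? 13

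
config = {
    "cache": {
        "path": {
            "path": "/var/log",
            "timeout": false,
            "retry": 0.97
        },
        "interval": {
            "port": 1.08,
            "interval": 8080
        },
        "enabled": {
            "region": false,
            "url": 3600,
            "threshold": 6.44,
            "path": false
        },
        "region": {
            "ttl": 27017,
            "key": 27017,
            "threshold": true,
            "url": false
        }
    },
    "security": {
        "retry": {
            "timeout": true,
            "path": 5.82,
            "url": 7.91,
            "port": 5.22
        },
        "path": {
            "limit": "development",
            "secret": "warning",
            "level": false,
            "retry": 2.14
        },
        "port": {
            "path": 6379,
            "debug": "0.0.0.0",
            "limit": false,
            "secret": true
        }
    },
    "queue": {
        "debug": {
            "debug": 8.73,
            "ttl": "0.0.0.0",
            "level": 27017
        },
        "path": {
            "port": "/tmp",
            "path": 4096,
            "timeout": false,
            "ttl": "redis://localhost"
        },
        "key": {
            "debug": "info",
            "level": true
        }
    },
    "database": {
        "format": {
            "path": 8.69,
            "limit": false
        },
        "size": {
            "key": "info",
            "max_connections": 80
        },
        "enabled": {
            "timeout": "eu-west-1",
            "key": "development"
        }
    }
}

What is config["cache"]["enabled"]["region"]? False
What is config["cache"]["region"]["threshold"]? True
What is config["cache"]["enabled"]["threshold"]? 6.44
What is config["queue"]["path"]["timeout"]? False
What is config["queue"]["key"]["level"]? True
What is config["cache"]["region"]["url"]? False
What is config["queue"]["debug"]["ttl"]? "0.0.0.0"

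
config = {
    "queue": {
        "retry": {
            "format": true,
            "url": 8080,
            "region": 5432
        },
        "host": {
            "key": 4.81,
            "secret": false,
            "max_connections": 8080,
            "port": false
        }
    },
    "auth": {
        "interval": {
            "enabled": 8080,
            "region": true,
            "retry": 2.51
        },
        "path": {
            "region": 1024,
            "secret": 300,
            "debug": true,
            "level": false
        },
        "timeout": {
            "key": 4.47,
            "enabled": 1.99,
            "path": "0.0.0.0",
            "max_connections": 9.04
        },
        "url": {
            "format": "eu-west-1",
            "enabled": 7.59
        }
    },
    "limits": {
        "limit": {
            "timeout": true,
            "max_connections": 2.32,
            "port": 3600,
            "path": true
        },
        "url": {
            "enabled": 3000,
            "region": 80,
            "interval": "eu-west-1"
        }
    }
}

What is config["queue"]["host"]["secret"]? False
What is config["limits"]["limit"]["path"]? True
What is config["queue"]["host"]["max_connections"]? 8080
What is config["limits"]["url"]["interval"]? "eu-west-1"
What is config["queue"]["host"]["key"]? 4.81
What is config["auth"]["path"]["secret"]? 300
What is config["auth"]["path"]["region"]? 1024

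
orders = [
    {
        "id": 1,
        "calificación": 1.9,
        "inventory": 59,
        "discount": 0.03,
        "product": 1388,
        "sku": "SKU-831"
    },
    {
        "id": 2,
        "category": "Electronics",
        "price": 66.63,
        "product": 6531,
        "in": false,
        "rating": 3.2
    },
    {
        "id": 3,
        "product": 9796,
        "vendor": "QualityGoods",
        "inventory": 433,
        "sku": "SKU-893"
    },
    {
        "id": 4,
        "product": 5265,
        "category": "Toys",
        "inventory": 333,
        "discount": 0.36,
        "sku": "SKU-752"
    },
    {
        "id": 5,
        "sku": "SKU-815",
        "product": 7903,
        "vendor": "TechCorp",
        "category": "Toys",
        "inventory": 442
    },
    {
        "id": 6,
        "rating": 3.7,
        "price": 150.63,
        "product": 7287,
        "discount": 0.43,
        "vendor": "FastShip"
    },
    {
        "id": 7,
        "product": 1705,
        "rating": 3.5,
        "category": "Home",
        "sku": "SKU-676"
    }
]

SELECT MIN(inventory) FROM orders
59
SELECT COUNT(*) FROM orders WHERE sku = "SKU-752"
1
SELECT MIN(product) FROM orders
1388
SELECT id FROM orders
[1, 2, 3, 4, 5, 6, 7]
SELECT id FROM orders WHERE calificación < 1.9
[]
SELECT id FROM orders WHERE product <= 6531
[1, 2, 4, 7]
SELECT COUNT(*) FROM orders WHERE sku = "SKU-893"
1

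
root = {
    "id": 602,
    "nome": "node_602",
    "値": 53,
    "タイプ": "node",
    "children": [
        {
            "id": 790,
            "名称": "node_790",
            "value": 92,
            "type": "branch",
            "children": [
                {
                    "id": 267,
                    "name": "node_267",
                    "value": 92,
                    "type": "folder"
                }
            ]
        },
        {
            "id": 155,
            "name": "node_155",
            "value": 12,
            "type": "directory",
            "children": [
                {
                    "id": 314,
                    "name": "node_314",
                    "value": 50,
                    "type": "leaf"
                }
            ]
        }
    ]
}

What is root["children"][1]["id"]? 155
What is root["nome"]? "node_602"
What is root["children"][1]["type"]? "directory"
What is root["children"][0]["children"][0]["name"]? "node_267"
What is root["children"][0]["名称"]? "node_790"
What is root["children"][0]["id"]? 790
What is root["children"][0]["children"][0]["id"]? 267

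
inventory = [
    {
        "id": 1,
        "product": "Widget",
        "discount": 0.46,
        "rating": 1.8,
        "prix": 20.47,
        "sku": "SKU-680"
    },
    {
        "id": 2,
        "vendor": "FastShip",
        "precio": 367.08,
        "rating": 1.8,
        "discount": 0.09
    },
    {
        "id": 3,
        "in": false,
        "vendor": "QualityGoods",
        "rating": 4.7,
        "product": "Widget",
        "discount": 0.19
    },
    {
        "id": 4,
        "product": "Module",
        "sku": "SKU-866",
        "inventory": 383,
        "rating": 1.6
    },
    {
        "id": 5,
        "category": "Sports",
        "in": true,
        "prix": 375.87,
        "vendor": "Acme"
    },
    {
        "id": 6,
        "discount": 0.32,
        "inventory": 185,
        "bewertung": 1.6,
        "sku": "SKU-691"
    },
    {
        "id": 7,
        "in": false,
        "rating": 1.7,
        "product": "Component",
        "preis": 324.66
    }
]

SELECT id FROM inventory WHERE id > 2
[3, 4, 5, 6, 7]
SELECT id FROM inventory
[1, 2, 3, 4, 5, 6, 7]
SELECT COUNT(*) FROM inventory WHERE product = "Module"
1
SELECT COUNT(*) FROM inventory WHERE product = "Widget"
2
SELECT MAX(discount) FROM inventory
0.46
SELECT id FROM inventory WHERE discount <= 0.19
[2, 3]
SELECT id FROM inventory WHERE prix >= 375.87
[5]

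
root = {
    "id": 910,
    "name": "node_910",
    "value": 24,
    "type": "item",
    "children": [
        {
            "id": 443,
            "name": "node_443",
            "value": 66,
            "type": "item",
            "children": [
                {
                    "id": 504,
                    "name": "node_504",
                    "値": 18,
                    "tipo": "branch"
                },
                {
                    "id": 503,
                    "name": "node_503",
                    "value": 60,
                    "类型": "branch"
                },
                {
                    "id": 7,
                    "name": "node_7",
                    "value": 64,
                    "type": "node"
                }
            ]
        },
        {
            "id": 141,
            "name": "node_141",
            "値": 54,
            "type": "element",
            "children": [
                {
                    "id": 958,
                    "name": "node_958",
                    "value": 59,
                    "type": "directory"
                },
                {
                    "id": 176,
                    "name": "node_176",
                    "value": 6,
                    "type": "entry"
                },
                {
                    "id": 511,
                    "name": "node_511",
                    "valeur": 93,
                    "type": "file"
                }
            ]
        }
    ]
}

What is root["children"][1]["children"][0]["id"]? 958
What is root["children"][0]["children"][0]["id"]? 504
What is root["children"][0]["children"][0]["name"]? "node_504"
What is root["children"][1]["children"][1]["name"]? "node_176"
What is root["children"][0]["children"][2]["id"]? 7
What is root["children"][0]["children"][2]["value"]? 64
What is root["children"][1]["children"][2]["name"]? "node_511"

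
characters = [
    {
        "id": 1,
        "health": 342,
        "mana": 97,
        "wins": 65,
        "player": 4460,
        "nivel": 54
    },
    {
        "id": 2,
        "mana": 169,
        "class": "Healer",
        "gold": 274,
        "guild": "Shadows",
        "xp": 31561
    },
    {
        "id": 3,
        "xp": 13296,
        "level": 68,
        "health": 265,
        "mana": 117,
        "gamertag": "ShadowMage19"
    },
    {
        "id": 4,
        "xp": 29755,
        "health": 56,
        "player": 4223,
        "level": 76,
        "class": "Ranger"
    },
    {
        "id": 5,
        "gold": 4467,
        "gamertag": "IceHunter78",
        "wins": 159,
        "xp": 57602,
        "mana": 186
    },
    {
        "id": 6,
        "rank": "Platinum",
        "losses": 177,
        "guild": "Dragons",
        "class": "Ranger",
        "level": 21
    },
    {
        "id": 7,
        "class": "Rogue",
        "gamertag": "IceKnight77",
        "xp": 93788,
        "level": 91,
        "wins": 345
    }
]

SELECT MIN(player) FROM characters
4223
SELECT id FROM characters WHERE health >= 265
[1, 3]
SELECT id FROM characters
[1, 2, 3, 4, 5, 6, 7]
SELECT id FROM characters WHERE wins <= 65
[1]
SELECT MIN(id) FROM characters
1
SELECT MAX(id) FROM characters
7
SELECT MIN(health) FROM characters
56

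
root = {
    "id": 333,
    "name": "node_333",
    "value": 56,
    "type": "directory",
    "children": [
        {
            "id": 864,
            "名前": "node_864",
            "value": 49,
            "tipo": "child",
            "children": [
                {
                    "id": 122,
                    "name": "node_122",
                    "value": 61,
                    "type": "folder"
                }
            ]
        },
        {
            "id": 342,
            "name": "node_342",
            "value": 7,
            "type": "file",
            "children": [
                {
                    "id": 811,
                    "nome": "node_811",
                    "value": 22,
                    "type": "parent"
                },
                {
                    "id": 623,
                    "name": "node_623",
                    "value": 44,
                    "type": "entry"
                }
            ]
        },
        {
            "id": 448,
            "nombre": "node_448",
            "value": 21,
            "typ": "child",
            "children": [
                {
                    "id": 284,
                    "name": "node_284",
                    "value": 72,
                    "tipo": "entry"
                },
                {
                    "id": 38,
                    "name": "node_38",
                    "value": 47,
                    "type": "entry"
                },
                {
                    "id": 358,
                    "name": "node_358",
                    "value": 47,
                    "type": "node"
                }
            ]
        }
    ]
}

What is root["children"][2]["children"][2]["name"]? "node_358"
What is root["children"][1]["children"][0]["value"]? 22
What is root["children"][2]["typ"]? "child"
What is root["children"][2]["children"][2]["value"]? 47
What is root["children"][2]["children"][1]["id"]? 38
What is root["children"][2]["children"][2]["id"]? 358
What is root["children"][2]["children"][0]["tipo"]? "entry"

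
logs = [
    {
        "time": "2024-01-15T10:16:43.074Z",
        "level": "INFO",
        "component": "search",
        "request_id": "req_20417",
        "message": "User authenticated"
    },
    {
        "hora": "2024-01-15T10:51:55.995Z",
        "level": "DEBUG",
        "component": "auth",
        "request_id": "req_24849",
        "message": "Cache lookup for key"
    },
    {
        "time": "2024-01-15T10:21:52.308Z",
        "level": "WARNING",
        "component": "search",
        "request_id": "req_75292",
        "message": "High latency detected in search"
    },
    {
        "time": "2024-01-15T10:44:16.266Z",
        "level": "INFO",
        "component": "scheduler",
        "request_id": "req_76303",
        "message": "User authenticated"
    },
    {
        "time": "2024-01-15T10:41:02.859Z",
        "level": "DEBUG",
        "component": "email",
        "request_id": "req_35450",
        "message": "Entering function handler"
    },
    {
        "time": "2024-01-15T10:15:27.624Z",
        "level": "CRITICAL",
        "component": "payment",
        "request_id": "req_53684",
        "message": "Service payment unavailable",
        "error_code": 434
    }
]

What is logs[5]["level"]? "CRITICAL"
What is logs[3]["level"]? "INFO"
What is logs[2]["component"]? "search"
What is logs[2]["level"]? "WARNING"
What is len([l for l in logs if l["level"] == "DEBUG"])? 2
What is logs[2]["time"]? "2024-01-15T10:21:52.308Z"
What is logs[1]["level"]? "DEBUG"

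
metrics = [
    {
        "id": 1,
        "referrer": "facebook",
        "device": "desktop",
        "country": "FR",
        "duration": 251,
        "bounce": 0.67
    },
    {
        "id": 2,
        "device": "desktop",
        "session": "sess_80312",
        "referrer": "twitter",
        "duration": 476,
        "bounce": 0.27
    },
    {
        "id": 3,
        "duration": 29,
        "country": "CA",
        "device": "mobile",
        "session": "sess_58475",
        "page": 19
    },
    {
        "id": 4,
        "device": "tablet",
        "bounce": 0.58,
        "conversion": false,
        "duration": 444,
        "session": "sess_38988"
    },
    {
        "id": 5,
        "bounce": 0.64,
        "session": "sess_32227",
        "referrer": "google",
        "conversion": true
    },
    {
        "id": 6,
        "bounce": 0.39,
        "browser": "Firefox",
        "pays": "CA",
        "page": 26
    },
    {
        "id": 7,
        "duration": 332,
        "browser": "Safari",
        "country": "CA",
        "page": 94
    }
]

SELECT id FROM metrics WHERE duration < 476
[1, 3, 4, 7]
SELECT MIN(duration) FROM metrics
29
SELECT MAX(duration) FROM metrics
476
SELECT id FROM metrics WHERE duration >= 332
[2, 4, 7]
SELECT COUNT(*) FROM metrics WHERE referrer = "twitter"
1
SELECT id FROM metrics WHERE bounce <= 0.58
[2, 4, 6]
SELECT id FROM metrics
[1, 2, 3, 4, 5, 6, 7]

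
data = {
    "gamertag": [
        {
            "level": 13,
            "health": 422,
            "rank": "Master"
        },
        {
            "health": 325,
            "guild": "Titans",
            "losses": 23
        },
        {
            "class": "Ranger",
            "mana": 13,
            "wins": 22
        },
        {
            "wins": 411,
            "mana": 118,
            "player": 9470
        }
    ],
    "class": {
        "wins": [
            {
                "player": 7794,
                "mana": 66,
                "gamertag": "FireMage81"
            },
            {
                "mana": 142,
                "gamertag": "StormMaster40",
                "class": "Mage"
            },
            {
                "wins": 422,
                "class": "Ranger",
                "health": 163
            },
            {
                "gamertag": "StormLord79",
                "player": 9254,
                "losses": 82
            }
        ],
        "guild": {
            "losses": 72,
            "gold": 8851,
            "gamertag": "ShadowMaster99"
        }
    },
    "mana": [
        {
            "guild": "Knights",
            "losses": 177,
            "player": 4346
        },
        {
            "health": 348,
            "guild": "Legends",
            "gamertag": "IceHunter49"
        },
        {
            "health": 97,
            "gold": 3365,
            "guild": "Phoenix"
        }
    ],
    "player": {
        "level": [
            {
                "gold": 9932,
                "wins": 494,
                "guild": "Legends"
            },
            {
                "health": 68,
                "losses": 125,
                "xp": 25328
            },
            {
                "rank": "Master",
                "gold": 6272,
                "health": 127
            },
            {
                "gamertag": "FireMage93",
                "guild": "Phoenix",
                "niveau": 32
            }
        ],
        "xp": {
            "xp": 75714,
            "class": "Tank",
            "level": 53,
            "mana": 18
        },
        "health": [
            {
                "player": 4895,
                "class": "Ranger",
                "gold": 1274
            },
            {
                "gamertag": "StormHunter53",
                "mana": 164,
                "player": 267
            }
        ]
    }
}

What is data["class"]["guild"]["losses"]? 72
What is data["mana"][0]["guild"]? "Knights"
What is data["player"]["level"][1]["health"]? 68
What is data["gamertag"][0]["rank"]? "Master"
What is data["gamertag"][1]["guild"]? "Titans"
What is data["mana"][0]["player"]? 4346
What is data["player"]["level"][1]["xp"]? 25328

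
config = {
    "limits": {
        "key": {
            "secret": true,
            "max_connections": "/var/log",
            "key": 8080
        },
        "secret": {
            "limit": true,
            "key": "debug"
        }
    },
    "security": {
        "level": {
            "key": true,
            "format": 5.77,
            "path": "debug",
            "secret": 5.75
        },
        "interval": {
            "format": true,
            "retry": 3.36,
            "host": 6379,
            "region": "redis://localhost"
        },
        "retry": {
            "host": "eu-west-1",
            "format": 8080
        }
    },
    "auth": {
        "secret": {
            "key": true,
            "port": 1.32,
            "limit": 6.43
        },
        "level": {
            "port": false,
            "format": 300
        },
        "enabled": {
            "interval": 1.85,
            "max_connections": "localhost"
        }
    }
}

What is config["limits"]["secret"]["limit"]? True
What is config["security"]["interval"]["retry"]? 3.36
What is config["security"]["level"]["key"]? True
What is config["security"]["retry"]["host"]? "eu-west-1"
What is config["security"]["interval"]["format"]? True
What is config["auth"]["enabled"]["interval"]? 1.85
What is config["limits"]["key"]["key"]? 8080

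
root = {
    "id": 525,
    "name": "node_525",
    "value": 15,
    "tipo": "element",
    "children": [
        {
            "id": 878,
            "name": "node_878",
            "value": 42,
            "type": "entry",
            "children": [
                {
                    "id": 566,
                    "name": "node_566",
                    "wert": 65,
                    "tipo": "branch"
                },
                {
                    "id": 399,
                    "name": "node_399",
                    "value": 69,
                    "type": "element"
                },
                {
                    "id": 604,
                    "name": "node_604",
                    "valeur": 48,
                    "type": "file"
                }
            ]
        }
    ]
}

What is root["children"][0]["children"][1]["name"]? "node_399"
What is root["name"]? "node_525"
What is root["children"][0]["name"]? "node_878"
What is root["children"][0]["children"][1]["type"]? "element"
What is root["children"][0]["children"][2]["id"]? 604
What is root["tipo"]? "element"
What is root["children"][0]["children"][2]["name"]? "node_604"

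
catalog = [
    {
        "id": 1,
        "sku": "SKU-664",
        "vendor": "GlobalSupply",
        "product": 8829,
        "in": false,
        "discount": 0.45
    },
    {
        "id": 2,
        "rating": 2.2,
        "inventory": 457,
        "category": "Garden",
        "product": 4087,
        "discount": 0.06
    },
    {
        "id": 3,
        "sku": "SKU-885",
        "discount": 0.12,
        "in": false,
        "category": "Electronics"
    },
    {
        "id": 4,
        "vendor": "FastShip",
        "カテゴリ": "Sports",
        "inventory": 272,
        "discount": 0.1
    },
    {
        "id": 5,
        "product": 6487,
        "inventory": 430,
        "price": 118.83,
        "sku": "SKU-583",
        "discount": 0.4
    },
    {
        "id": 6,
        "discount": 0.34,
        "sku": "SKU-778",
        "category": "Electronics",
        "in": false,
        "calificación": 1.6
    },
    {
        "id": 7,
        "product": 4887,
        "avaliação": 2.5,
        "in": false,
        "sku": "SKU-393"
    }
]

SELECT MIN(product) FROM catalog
4087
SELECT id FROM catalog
[1, 2, 3, 4, 5, 6, 7]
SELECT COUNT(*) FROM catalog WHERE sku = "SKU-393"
1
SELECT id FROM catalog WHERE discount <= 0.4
[2, 3, 4, 5, 6]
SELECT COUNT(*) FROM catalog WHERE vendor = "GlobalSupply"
1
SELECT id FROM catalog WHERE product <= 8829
[1, 2, 5, 7]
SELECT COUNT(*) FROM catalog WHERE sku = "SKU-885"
1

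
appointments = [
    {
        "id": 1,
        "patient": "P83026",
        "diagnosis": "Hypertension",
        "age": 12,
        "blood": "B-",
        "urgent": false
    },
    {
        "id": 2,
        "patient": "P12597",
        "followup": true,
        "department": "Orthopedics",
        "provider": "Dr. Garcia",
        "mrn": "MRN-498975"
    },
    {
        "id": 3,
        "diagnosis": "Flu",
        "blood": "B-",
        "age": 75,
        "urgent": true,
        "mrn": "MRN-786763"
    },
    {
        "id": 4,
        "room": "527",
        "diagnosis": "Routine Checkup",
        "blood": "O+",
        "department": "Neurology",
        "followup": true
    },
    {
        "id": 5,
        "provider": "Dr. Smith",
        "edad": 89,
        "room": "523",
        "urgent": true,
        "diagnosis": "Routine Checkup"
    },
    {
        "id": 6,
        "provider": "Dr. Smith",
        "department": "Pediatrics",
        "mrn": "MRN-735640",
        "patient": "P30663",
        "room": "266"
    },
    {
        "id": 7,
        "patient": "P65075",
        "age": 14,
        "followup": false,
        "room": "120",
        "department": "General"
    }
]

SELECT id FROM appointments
[1, 2, 3, 4, 5, 6, 7]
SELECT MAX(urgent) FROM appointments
True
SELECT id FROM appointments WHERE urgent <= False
[1]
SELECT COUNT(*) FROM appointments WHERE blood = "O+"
1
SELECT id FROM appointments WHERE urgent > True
[]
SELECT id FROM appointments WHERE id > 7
[]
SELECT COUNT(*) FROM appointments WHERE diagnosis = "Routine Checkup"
2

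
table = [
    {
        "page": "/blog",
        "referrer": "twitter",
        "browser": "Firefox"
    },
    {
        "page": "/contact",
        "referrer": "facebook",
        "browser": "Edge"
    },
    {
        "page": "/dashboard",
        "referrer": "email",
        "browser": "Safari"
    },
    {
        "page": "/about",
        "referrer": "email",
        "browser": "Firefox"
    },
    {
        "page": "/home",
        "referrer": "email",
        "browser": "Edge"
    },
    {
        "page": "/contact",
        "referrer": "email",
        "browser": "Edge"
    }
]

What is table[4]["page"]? "/home"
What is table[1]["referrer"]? "facebook"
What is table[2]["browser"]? "Safari"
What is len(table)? 6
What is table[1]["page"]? "/contact"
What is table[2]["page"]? "/dashboard"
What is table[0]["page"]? "/blog"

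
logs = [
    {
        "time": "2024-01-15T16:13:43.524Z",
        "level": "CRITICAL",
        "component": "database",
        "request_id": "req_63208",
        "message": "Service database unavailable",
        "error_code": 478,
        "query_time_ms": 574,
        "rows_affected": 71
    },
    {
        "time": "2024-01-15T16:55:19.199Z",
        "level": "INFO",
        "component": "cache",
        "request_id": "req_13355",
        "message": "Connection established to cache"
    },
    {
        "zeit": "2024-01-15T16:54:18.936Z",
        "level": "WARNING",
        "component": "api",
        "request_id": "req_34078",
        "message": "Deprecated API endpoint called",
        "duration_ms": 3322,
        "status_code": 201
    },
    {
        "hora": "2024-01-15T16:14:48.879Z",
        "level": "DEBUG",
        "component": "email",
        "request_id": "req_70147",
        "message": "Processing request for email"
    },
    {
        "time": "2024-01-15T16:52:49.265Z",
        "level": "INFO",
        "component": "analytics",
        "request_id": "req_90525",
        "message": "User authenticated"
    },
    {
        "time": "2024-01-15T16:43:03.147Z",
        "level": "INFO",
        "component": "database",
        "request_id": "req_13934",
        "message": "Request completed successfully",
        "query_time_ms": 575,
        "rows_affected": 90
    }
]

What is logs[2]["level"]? "WARNING"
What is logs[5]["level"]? "INFO"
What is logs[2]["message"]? "Deprecated API endpoint called"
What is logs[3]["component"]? "email"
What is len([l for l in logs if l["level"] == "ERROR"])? 0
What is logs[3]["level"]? "DEBUG"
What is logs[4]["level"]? "INFO"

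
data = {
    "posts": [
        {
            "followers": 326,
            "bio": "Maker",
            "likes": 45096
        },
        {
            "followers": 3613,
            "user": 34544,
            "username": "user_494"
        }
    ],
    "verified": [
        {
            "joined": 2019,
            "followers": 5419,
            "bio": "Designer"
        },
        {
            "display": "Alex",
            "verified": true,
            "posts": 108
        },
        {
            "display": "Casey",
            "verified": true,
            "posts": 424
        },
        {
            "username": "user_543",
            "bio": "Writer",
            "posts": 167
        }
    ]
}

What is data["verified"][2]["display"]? "Casey"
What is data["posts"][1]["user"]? 34544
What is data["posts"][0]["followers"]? 326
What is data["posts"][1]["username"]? "user_494"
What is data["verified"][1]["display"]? "Alex"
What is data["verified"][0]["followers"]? 5419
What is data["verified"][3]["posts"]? 167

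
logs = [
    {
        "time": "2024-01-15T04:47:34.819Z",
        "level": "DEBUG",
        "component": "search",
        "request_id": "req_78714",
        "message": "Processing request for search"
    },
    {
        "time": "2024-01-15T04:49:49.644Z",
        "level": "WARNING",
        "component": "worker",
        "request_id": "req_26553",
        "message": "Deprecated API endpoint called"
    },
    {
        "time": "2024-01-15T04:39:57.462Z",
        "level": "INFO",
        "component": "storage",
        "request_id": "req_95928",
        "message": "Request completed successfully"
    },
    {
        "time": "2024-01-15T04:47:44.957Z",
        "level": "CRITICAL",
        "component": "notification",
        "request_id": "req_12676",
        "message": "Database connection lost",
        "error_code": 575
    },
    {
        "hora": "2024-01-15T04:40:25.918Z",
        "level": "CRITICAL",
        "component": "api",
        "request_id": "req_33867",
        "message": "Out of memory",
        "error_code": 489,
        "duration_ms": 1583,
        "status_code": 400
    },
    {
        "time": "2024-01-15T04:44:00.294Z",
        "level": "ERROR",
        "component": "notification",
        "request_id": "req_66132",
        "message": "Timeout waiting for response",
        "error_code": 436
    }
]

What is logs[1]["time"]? "2024-01-15T04:49:49.644Z"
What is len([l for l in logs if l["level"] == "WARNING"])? 1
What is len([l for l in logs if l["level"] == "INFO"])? 1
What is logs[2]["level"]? "INFO"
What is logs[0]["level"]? "DEBUG"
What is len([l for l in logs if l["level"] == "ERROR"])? 1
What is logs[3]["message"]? "Database connection lost"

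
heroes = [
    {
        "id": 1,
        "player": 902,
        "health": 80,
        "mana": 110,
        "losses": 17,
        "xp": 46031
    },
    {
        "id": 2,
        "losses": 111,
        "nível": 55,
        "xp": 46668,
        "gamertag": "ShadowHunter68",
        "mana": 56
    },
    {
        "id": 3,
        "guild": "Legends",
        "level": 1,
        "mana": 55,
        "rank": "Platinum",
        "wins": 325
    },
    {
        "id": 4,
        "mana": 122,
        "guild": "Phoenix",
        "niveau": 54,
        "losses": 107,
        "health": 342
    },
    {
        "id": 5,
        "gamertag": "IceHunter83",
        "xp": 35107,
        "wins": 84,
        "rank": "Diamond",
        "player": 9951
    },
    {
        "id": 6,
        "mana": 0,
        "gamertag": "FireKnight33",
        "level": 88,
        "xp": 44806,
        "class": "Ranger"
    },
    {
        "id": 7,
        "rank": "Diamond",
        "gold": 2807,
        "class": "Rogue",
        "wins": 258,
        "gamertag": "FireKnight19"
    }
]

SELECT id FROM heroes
[1, 2, 3, 4, 5, 6, 7]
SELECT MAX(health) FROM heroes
342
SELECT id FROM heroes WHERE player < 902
[]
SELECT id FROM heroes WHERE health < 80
[]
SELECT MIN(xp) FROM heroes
35107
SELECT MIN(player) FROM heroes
902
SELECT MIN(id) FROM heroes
1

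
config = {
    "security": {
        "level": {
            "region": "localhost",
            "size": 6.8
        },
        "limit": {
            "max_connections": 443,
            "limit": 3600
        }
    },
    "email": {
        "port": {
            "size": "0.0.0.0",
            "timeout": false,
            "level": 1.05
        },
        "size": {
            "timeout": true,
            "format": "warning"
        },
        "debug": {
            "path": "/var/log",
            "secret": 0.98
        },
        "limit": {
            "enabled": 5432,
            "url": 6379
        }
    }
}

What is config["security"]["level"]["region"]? "localhost"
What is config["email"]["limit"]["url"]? 6379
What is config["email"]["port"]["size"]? "0.0.0.0"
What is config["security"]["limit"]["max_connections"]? 443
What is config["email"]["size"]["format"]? "warning"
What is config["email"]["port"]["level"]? 1.05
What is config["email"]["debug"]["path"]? "/var/log"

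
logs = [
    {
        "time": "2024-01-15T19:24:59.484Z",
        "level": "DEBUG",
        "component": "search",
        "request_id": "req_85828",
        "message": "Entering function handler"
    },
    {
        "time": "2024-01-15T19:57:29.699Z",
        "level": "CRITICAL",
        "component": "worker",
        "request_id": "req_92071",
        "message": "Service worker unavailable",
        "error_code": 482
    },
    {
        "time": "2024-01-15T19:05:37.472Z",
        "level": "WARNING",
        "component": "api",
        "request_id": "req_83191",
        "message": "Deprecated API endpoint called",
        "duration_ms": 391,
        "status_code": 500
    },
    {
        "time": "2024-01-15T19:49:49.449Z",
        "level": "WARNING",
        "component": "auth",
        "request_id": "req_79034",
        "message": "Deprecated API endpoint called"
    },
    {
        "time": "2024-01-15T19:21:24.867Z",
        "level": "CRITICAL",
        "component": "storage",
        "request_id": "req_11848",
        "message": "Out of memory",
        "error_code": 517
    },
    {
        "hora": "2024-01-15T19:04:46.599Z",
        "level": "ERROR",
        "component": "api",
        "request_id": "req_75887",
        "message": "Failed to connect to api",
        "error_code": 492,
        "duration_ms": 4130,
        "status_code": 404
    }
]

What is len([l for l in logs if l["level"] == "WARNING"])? 2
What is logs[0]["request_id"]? "req_85828"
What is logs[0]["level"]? "DEBUG"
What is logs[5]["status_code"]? 404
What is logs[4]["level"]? "CRITICAL"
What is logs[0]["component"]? "search"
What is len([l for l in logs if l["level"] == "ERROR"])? 1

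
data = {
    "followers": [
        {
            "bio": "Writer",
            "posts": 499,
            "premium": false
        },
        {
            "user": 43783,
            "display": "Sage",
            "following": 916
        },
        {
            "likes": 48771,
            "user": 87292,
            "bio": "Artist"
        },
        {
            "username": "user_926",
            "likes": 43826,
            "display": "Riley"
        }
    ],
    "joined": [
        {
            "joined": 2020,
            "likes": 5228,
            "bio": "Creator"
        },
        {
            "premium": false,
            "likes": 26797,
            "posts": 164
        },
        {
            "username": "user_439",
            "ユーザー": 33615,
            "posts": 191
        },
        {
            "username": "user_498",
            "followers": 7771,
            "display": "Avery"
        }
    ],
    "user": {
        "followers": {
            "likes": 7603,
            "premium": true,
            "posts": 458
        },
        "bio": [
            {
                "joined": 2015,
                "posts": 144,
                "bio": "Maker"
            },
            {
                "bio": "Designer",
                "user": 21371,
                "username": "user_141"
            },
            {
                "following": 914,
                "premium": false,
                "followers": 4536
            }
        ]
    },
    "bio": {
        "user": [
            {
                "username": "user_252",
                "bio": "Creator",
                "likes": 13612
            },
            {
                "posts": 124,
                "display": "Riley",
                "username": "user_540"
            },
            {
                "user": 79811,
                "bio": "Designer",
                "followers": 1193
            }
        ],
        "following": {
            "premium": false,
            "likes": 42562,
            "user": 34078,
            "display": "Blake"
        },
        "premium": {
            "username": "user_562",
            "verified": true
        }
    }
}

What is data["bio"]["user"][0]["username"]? "user_252"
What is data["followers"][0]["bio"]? "Writer"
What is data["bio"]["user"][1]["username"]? "user_540"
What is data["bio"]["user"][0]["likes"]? 13612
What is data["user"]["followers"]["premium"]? True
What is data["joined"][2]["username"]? "user_439"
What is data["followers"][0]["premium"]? False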